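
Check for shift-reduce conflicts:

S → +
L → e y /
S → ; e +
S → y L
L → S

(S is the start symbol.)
A shift-reduce conflict occurs when an LR(0) state has both:
  - a complete (reduce) item [A → α .] (dot at the end), and
  - a shift item [B → β . c γ] (dot before a terminal).

Augment with S' → S and build the canonical LR(0) collection (I0 = CLOSURE({[S' → . S]}), then GOTO on every symbol after a dot until no new states appear). It has 12 states:
  I0: { [S → . +], [S → . ; e +], [S → . y L], [S' → . S] }  — shift
  I1: { [S → + .] }  — reduce
  I2: { [S → ; . e +] }  — shift
  I3: { [S' → S .] }  — accept
  I4: { [L → . S], [L → . e y /], [S → . +], [S → . ; e +], [S → . y L], [S → y . L] }  — shift
  I5: { [S → y L .] }  — reduce
  I6: { [L → S .] }  — reduce
  I7: { [L → e . y /] }  — shift
  I8: { [L → e y . /] }  — shift
  I9: { [L → e y / .] }  — reduce
  I10: { [S → ; e . +] }  — shift
  I11: { [S → ; e + .] }  — reduce

No state contains both a complete item and a shift item.

Answer: No shift-reduce conflicts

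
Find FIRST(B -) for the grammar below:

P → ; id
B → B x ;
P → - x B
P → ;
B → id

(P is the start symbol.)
FIRST sets of the non-terminals involved (from the grammar, by fixed-point iteration):
  FIRST(B) = { 'id' }

To compute FIRST(B -), process the symbols left to right:
Symbol B is a non-terminal. Add FIRST(B) \ {ε} = { 'id' }
B is not nullable (ε ∉ FIRST(B)), so stop here.
FIRST(B -) = { 'id' }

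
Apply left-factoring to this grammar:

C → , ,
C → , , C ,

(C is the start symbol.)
Left-factoring transforms A → αβ₁ | αβ₂ into A → αA' and A' → β₁ | β₂
(α is the longest common prefix among the alternatives). Repeat until
no nonterminal has two alternatives with a common prefix.

Round 1: C has alternatives sharing prefix ', ,'. Introduce C': C → , , C'
  Add: C' → ε
  Add: C' → C ,

No remaining common prefixes — done.

Resulting grammar:
C → , , C'
C' → ε
C' → C ,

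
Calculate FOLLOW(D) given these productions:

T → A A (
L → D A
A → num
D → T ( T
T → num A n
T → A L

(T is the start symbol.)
To compute FOLLOW(D), find every occurrence of D on a right-hand side N → α D β: add FIRST(β) \ {ε}, and if β is empty or nullable also add FOLLOW(N). Iterate to a fixed point.

In L → D A: D is followed by A, add FIRST(A) \ {ε} = { 'num' }

Taking the union: FOLLOW(D) = { 'num' }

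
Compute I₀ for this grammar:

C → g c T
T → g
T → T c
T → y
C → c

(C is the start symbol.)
First, augment the grammar with C' → C
I₀ = CLOSURE({ [C' → . C] }):
  [C' → . C] has the dot before C: add [C → . g c T], [C → . c]
No further items can be added.

I₀ = { [C → . c], [C → . g c T], [C' → . C] }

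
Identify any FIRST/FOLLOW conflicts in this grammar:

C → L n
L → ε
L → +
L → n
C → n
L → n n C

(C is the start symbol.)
Yes. L → n with FOLLOW(L) on { 'n' }; L → n n C with FOLLOW(L) on { 'n' }

A FIRST/FOLLOW conflict occurs when a non-terminal N has a nullable alternative N → β (β ⇒* ε) and another alternative N → α with FIRST(α) ∩ FOLLOW(N) ≠ ∅: on such a lookahead the parser cannot decide between expanding α and letting N vanish via β.

Nullable non-terminals: L.

L: nullable alternative(s) L → ε; FOLLOW(L) = { 'n' }
  L → ε: FIRST \ {ε} = { } — this is the only nullable alternative, skip
  L → +: FIRST \ {ε} = { '+' } — disjoint from FOLLOW(L)
  L → n: FIRST \ {ε} = { 'n' } — overlaps FOLLOW(L) on { 'n' }: CONFLICT
  L → n n C: FIRST \ {ε} = { 'n' } — overlaps FOLLOW(L) on { 'n' }: CONFLICT

C has no nullable alternative, so no FIRST/FOLLOW check is needed there.

So the grammar has 2 FIRST/FOLLOW conflicts (marked CONFLICT above).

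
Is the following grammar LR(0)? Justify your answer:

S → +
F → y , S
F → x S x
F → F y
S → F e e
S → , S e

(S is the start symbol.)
Yes, the grammar is LR(0)

A grammar is LR(0) if no state in the canonical LR(0) collection has:
  - both a shift item (dot before a terminal) and a complete item (shift-reduce conflict), or
  - two or more complete items (reduce-reduce conflict; the accept item [S' → S .] counts as a complete item here).

Augment with S' → S and build the canonical LR(0) collection (I0 = CLOSURE({[S' → . S]}), then GOTO on every symbol after a dot until no new states appear). It has 16 states:
  I0: { [F → . F y], [F → . x S x], [F → . y , S], [S → . +], [S → . , S e], [S → . F e e], [S' → . S] }  — shift
  I1: { [S → + .] }  — reduce
  I2: { [F → . F y], [F → . x S x], [F → . y , S], [S → , . S e], [S → . +], [S → . , S e], [S → . F e e] }  — shift
  I3: { [F → F . y], [S → F . e e] }  — shift
  I4: { [S' → S .] }  — accept
  I5: { [F → . F y], [F → . x S x], [F → . y , S], [F → x . S x], [S → . +], [S → . , S e], [S → . F e e] }  — shift
  I6: { [F → y . , S] }  — shift
  I7: { [F → . F y], [F → . x S x], [F → . y , S], [F → y , . S], [S → . +], [S → . , S e], [S → . F e e] }  — shift
  I8: { [F → y , S .] }  — reduce
  I9: { [F → x S . x] }  — shift
  I10: { [F → x S x .] }  — reduce
  I11: { [S → F e . e] }  — shift
  I12: { [F → F y .] }  — reduce
  I13: { [S → F e e .] }  — reduce
  I14: { [S → , S . e] }  — shift
  I15: { [S → , S e .] }  — reduce

Every state is either a pure shift/goto state or contains exactly one complete item and nothing to shift — no conflicts. The grammar is LR(0).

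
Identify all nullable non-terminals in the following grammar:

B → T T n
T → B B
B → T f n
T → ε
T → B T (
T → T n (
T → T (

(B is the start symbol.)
{ 'T' }

ε-productions: T → ε
So T is immediately nullable.
No further non-terminal can be added: every production for the remaining non-terminals contains a terminal or a non-nullable non-terminal.
Nullable = { 'T' }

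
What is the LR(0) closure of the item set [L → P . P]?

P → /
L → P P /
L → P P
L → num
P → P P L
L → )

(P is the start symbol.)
{ [L → P . P], [P → . /], [P → . P P L] }

Start with: [L → P . P]
  [L → P . P] has the dot before P: add [P → . /], [P → . P P L]
No further items can be added.

CLOSURE = { [L → P . P], [P → . /], [P → . P P L] }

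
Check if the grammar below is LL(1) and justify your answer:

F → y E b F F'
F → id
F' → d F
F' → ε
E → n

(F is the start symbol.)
No. Predict set conflict for F': { 'd' }

Relevant sets:
  FOLLOW(F') = { $, 'd' }

For F:
  PREDICT(F → y E b F F') = { 'y' }
  PREDICT(F → id) = { 'id' }
For F':
  PREDICT(F' → d F) = { 'd' }
  PREDICT(F' → ε) = { $, 'd' }
E has a single production, so nothing to check there.

Conflict found: Predict set conflict for F': { 'd' }
The grammar is NOT LL(1).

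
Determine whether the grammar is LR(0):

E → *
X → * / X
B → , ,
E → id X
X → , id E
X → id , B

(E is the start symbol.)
A grammar is LR(0) if no state in the canonical LR(0) collection has:
  - both a shift item (dot before a terminal) and a complete item (shift-reduce conflict), or
  - two or more complete items (reduce-reduce conflict; the accept item [E' → E .] counts as a complete item here).

Augment with E' → E and build the canonical LR(0) collection (I0 = CLOSURE({[E' → . E]}), then GOTO on every symbol after a dot until no new states appear). It has 16 states:
  I0: { [E → . *], [E → . id X], [E' → . E] }  — shift
  I1: { [E → * .] }  — reduce
  I2: { [E' → E .] }  — accept
  I3: { [E → id . X], [X → . * / X], [X → . , id E], [X → . id , B] }  — shift
  I4: { [X → * . / X] }  — shift
  I5: { [X → , . id E] }  — shift
  I6: { [E → id X .] }  — reduce
  I7: { [X → id . , B] }  — shift
  I8: { [B → . , ,], [X → id , . B] }  — shift
  I9: { [B → , . ,] }  — shift
  I10: { [X → id , B .] }  — reduce
  I11: { [B → , , .] }  — reduce
  I12: { [E → . *], [E → . id X], [X → , id . E] }  — shift
  I13: { [X → , id E .] }  — reduce
  I14: { [X → * / . X], [X → . * / X], [X → . , id E], [X → . id , B] }  — shift
  I15: { [X → * / X .] }  — reduce

Every state is either a pure shift/goto state or contains exactly one complete item and nothing to shift — no conflicts. The grammar is LR(0).

Answer: Yes, the grammar is LR(0)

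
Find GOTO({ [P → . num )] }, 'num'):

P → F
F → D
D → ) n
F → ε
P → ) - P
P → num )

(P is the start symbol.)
{ [P → num . )] }

GOTO(I, 'num') = CLOSURE({ [A → αX.β] : [A → α.Xβ] ∈ I, X = 'num' })

Items with dot before 'num', with the dot advanced:
  [P → . num )] → [P → num . )]
Closure adds nothing (no advanced item has the dot before a non-terminal).

GOTO = { [P → num . )] }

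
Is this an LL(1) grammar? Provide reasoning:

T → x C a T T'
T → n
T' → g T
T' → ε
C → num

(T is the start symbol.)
Relevant sets:
  FOLLOW(T') = { $, 'g' }

For T:
  PREDICT(T → x C a T T') = { 'x' }
  PREDICT(T → n) = { 'n' }
For T':
  PREDICT(T' → g T) = { 'g' }
  PREDICT(T' → ε) = { $, 'g' }
C has a single production, so nothing to check there.

Conflict found: Predict set conflict for T': { 'g' }
The grammar is NOT LL(1).

Answer: No. Predict set conflict for T': { 'g' }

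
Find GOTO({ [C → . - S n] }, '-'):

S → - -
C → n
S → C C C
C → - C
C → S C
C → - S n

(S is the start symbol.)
{ [C → - . S n], [C → . - C], [C → . - S n], [C → . S C], [C → . n], [S → . - -], [S → . C C C] }

GOTO(I, '-') = CLOSURE({ [A → αX.β] : [A → α.Xβ] ∈ I, X = '-' })

Items with dot before '-', with the dot advanced:
  [C → . - S n] → [C → - . S n]
Closure of the advanced items:
  [C → - . S n] has the dot before S: add [S → . - -], [S → . C C C]
  [S → . C C C] has the dot before C: add [C → . n], [C → . - C], [C → . S C], [C → . - S n]

GOTO = { [C → - . S n], [C → . - C], [C → . - S n], [C → . S C], [C → . n], [S → . - -], [S → . C C C] }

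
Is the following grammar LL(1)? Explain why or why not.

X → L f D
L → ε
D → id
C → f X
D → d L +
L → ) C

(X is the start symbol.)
Yes, the grammar is LL(1).

A grammar is LL(1) if for each non-terminal N with multiple productions, the predict sets of those productions are pairwise disjoint, where PREDICT(N → α) = (FIRST(α) \ {ε}) ∪ (FOLLOW(N) if α ⇒* ε).

Relevant sets:
  FOLLOW(L) = { '+', 'f' }

For L:
  PREDICT(L → ε) = { '+', 'f' }
  PREDICT(L → ')' C) = { ')' }
For D:
  PREDICT(D → id) = { 'id' }
  PREDICT(D → d L '+') = { 'd' }
X, C have a single production, so nothing to check there.

All predict sets are disjoint. The grammar IS LL(1).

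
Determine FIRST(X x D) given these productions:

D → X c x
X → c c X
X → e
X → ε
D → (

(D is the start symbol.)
FIRST sets of the non-terminals involved (from the grammar, by fixed-point iteration):
  FIRST(X) = { 'c', 'e', ε }

To compute FIRST(X x D), process the symbols left to right:
Symbol X is a non-terminal. Add FIRST(X) \ {ε} = { 'c', 'e' }
X is nullable (ε ∈ FIRST(X)), continue to the next symbol.
Symbol x is a terminal. Add 'x' and stop.
FIRST(X x D) = { 'c', 'e', 'x' }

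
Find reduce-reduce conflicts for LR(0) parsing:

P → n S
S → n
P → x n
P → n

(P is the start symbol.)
No reduce-reduce conflicts

A reduce-reduce conflict occurs when an LR(0) state has two complete items [A → α .] and [B → β .] — both call for a reduction, and with no lookahead the parser cannot choose between them.

Augment with P' → P and build the canonical LR(0) collection (I0 = CLOSURE({[P' → . P]}), then GOTO on every symbol after a dot until no new states appear). It has 7 states:
  I0: { [P → . n S], [P → . n], [P → . x n], [P' → . P] }  — shift
  I1: { [P' → P .] }  — accept
  I2: { [P → n . S], [P → n .], [S → . n] }  — shift, reduce
  I3: { [P → x . n] }  — shift
  I4: { [P → x n .] }  — reduce
  I5: { [P → n S .] }  — reduce
  I6: { [S → n .] }  — reduce

No state contains more than one complete item.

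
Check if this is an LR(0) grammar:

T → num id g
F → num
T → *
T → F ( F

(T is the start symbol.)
No. Shift-reduce conflict between [F → num .] and [T → num . id g]

A grammar is LR(0) if no state in the canonical LR(0) collection has:
  - both a shift item (dot before a terminal) and a complete item (shift-reduce conflict), or
  - two or more complete items (reduce-reduce conflict; the accept item [T' → T .] counts as a complete item here).

Augment with T' → T and build the canonical LR(0) collection (I0 = CLOSURE({[T' → . T]}), then GOTO on every symbol after a dot until no new states appear). It has 10 states:
  I0: { [F → . num], [T → . *], [T → . F ( F], [T → . num id g], [T' → . T] }  — shift
  I1: { [T → * .] }  — reduce
  I2: { [T → F . ( F] }  — shift
  I3: { [T' → T .] }  — accept
  I4: { [F → num .], [T → num . id g] }  — shift, reduce
  I5: { [T → num id . g] }  — shift
  I6: { [T → num id g .] }  — reduce
  I7: { [F → . num], [T → F ( . F] }  — shift
  I8: { [T → F ( F .] }  — reduce
  I9: { [F → num .] }  — reduce

Conflict in state I4:
  Shift-reduce conflict between [F → num .] and [T → num . id g]
So the grammar is NOT LR(0).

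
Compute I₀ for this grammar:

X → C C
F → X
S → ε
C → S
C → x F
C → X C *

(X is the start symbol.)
{ [C → . S], [C → . X C *], [C → . x F], [S → .], [X → . C C], [X' → . X] }

First, augment the grammar with X' → X
I₀ = CLOSURE({ [X' → . X] }):
  [X' → . X] has the dot before X: add [X → . C C]
  [X → . C C] has the dot before C: add [C → . S], [C → . x F], [C → . X C *]
  [C → . S] has the dot before S: add [S → .]
No further items can be added.

I₀ = { [C → . S], [C → . X C *], [C → . x F], [S → .], [X → . C C], [X' → . X] }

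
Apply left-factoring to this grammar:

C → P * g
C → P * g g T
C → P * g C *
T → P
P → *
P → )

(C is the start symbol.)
C → P * g C'
C' → ε
C' → g T
C' → C *
T → P
P → *
P → )

Left-factoring transforms A → αβ₁ | αβ₂ into A → αA' and A' → β₁ | β₂
(α is the longest common prefix among the alternatives). Repeat until
no nonterminal has two alternatives with a common prefix.

Round 1: C has alternatives sharing prefix 'P * g'. Introduce C': C → P * g C'
  Add: C' → ε
  Add: C' → g T
  Add: C' → C *

No remaining common prefixes — done.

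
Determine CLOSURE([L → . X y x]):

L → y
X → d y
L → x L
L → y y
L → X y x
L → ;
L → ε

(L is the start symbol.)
{ [L → . X y x], [X → . d y] }

To compute CLOSURE, for each item [A → α.Bβ] where B is a non-terminal, add [B → .γ] for all productions B → γ; repeat for the newly added items until nothing changes.

Start with: [L → . X y x]
  [L → . X y x] has the dot before X: add [X → . d y]
No further items can be added.

CLOSURE = { [L → . X y x], [X → . d y] }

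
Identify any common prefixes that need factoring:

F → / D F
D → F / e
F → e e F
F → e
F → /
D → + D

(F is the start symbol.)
Left-factoring is needed when two productions for the same non-terminal
share a common prefix on the right-hand side.

Productions for F:
  F → / D F
  F → e e F
  F → e
  F → /
Productions for D:
  D → F / e
  D → + D

Found common prefix '/' in productions for F
Found common prefix 'e' in productions for F

Answer: Yes, F has productions with common prefix '/'; F has productions with common prefix 'e'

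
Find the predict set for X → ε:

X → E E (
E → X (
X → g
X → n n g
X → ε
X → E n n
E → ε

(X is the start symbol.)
{ $, '(' }

PREDICT(X → ε) = (FIRST(RHS) \ {ε}) ∪ (FOLLOW(X) if ε ∈ FIRST(RHS), i.e. RHS ⇒* ε)
The right-hand side is ε (FIRST(ε) = { ε }), so the predict set is FOLLOW(X) = { $, '(' }
PREDICT(X → ε) = { $, '(' }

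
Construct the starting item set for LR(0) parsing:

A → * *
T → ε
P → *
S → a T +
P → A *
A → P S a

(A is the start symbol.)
First, augment the grammar with A' → A
I₀ = CLOSURE({ [A' → . A] }):
  [A' → . A] has the dot before A: add [A → . * *], [A → . P S a]
  [A → . P S a] has the dot before P: add [P → . *], [P → . A *]
No further items can be added.

I₀ = { [A → . * *], [A → . P S a], [A' → . A], [P → . *], [P → . A *] }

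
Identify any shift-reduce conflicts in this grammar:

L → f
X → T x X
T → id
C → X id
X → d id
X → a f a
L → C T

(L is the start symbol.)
Augment with L' → L and build the canonical LR(0) collection (I0 = CLOSURE({[L' → . L]}), then GOTO on every symbol after a dot until no new states appear). It has 16 states:
  I0: { [C → . X id], [L → . C T], [L → . f], [L' → . L], [T → . id], [X → . T x X], [X → . a f a], [X → . d id] }  — shift
  I1: { [L → C . T], [T → . id] }  — shift
  I2: { [L' → L .] }  — accept
  I3: { [X → T . x X] }  — shift
  I4: { [C → X . id] }  — shift
  I5: { [X → a . f a] }  — shift
  I6: { [X → d . id] }  — shift
  I7: { [L → f .] }  — reduce
  I8: { [T → id .] }  — reduce
  I9: { [X → d id .] }  — reduce
  I10: { [X → a f . a] }  — shift
  I11: { [X → a f a .] }  — reduce
  I12: { [C → X id .] }  — reduce
  I13: { [T → . id], [X → . T x X], [X → . a f a], [X → . d id], [X → T x . X] }  — shift
  I14: { [X → T x X .] }  — reduce
  I15: { [L → C T .] }  — reduce

No state contains both a complete item and a shift item.

Answer: No shift-reduce conflicts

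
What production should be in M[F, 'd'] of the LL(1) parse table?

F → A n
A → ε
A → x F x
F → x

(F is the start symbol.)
To find M[F, 'd'], we find productions for F where 'd' is in the predict set (PREDICT(N → α) = (FIRST(α) \ {ε}) ∪ (FOLLOW(N) if α ⇒* ε)).

Relevant sets:
  FIRST(A) = { 'x', ε }

F → A n: PREDICT = { 'n', 'x' }
F → x: PREDICT = { 'x' }

M[F, 'd'] is empty (no production applies)

Answer: Empty (error entry)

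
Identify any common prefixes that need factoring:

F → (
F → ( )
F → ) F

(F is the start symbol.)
Left-factoring is needed when two productions for the same non-terminal
share a common prefix on the right-hand side.

Productions for F:
  F → (
  F → ( )
  F → ) F

Found common prefix '(' in productions for F

Answer: Yes, F has productions with common prefix '('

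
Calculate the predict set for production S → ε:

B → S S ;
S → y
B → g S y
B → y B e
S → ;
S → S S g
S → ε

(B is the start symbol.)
PREDICT(S → ε) = (FIRST(RHS) \ {ε}) ∪ (FOLLOW(S) if ε ∈ FIRST(RHS), i.e. RHS ⇒* ε)
The right-hand side is ε (FIRST(ε) = { ε }), so the predict set is FOLLOW(S) = { ';', 'g', 'y' }
PREDICT(S → ε) = { ';', 'g', 'y' }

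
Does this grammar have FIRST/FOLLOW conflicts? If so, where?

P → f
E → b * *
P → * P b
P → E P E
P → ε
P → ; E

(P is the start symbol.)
A FIRST/FOLLOW conflict occurs when a non-terminal N has a nullable alternative N → β (β ⇒* ε) and another alternative N → α with FIRST(α) ∩ FOLLOW(N) ≠ ∅: on such a lookahead the parser cannot decide between expanding α and letting N vanish via β.

Nullable non-terminals: P.
FIRST sets used below: FIRST(E) = { 'b' }

P: nullable alternative(s) P → ε; FOLLOW(P) = { $, 'b' }
  P → f: FIRST \ {ε} = { 'f' } — disjoint from FOLLOW(P)
  P → * P b: FIRST \ {ε} = { '*' } — disjoint from FOLLOW(P)
  P → E P E: FIRST \ {ε} = { 'b' } — overlaps FOLLOW(P) on { 'b' }: CONFLICT
  P → ε: FIRST \ {ε} = { } — this is the only nullable alternative, skip
  P → ; E: FIRST \ {ε} = { ';' } — disjoint from FOLLOW(P)

E has no nullable alternative, so no FIRST/FOLLOW check is needed there.

So the grammar has 1 FIRST/FOLLOW conflict (marked CONFLICT above).

Answer: Yes. P → E P E with FOLLOW(P) on { 'b' }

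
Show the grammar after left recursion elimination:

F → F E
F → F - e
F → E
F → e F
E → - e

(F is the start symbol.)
F → E F'
F → e F F'
F' → E F'
F' → - e F'
F' → ε
E → - e

F is directly left-recursive. The standard transformation for
  A → A α₁ | ... | A α_m | β₁ | ... | β_n
is
  A  → β₁ A' | ... | β_n A'
  A' → α₁ A' | ... | α_m A' | ε

F → E becomes F → E F'
F → e F becomes F → e F F'
F → F E becomes F' → E F'
F → F - e becomes F' → - e F'
Add F' → ε

Productions for other non-terminals are unchanged:
  E → - e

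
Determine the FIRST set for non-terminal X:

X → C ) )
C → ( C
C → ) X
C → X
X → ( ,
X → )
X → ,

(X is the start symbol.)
To compute FIRST(X), examine every production with X on the left-hand side, reading each right-hand side left to right until a non-nullable symbol is reached.

FIRST sets of the other non-terminals involved (by the same procedure, iterated to a fixed point):
  FIRST(C) = { '(', ')', ',' }

From X → C ) ):
  - C is a non-terminal: add FIRST(C) \ {ε} = { '(', ')', ',' }
    C is not nullable, so stop
From X → ( ,:
  - '(' is a terminal: add '(' and stop
From X → ):
  - ')' is a terminal: add ')' and stop
From X → ,:
  - ',' is a terminal: add ',' and stop

Collecting: FIRST(X) = { '(', ')', ',' }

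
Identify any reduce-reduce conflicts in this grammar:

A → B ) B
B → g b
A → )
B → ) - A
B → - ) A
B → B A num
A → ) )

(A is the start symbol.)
Yes — I15: [A → ) .] vs [A → ) ) .]

A reduce-reduce conflict occurs when an LR(0) state has two complete items [A → α .] and [B → β .] — both call for a reduction, and with no lookahead the parser cannot choose between them.

Augment with A' → A and build the canonical LR(0) collection (I0 = CLOSURE({[A' → . A]}), then GOTO on every symbol after a dot until no new states appear). It has 20 states:
  I0: { [A → . ) )], [A → . )], [A → . B ) B], [A' → . A], [B → . ) - A], [B → . - ) A], [B → . B A num], [B → . g b] }  — shift
  I1: { [A → ) . )], [A → ) .], [B → ) . - A] }  — shift, reduce
  I2: { [B → - . ) A] }  — shift
  I3: { [A' → A .] }  — accept
  I4: { [A → . ) )], [A → . )], [A → . B ) B], [A → B . ) B], [B → . ) - A], [B → . - ) A], [B → . B A num], [B → . g b], [B → B . A num] }  — shift
  I5: { [B → g . b] }  — shift
  I6: { [B → g b .] }  — reduce
  I7: { [A → ) . )], [A → ) .], [A → B ) . B], [B → ) . - A], [B → . ) - A], [B → . - ) A], [B → . B A num], [B → . g b] }  — shift, reduce
  I8: { [B → B A . num] }  — shift
  I9: { [B → B A num .] }  — reduce
  I10: { [A → ) ) .], [B → ) . - A] }  — shift, reduce
  I11: { [A → . ) )], [A → . )], [A → . B ) B], [B → ) - . A], [B → - . ) A], [B → . ) - A], [B → . - ) A], [B → . B A num], [B → . g b] }  — shift
  I12: { [A → . ) )], [A → . )], [A → . B ) B], [A → B ) B .], [B → . ) - A], [B → . - ) A], [B → . B A num], [B → . g b], [B → B . A num] }  — shift, reduce
  I13: { [A → ) . )], [A → ) .], [A → . ) )], [A → . )], [A → . B ) B], [B → ) . - A], [B → - ) . A], [B → . ) - A], [B → . - ) A], [B → . B A num], [B → . g b] }  — shift, reduce
  I14: { [B → ) - A .] }  — reduce
  I15: { [A → ) ) .], [A → ) . )], [A → ) .], [B → ) . - A] }  — shift, 2 reduces
  I16: { [B → - ) A .] }  — reduce
  I17: { [A → ) ) .] }  — reduce
  I18: { [A → . ) )], [A → . )], [A → . B ) B], [B → ) - . A], [B → . ) - A], [B → . - ) A], [B → . B A num], [B → . g b] }  — shift
  I19: { [A → . ) )], [A → . )], [A → . B ) B], [B → - ) . A], [B → . ) - A], [B → . - ) A], [B → . B A num], [B → . g b] }  — shift

I15 contains complete items [A → ) .], [A → ) ) .] — reduce-reduce conflict.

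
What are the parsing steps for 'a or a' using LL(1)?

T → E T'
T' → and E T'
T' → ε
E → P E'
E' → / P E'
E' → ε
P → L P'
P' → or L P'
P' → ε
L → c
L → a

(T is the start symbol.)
Stack is shown with the top on the left.

Stack            Input     Action
---------------------------------
T $              a or a $  output T → E T'
E T' $           a or a $  output E → P E'
P E' T' $        a or a $  output P → L P'
L P' E' T' $     a or a $  output L → a
a P' E' T' $     a or a $  match 'a'
P' E' T' $       or a $    output P' → or L P'
or L P' E' T' $  or a $    match 'or'
L P' E' T' $     a $       output L → a
a P' E' T' $     a $       match 'a'
P' E' T' $       $         output P' → ε
E' T' $          $         output E' → ε
T' $             $         output T' → ε
$                $         accept

The string is accepted.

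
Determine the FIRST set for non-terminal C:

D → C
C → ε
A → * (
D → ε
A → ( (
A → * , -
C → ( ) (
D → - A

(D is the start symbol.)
From C → ε:
  - ε-production, so ε ∈ FIRST(C)
From C → ( ) (:
  - '(' is a terminal: add '(' and stop

Collecting: FIRST(C) = { '(', ε }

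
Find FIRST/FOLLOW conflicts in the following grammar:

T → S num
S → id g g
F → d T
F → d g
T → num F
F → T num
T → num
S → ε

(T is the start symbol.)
No FIRST/FOLLOW conflicts.

Nullable non-terminals: S.

S: nullable alternative(s) S → ε; FOLLOW(S) = { 'num' }
  S → id g g: FIRST \ {ε} = { 'id' } — disjoint from FOLLOW(S)
  S → ε: FIRST \ {ε} = { } — this is the only nullable alternative, skip

F, T have no nullable alternative, so no FIRST/FOLLOW check is needed there.

No FIRST/FOLLOW conflicts found.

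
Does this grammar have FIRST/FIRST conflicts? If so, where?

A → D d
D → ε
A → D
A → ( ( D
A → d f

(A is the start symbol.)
FIRST sets of the non-terminals at (or reachable through a nullable prefix from) the front of some alternative:
  FIRST(D) = { ε }

Productions for A:
  A → D d: FIRST = { 'd' }
  A → D: FIRST = { ε }
  A → ( ( D: FIRST = { '(' }
  A → d f: FIRST = { 'd' }
D has only one production, so no FIRST/FIRST conflict is possible there.

Conflict for A: A → D d and A → d f
  Overlap: { 'd' }

Answer: Yes. A → D d / A → d f on { 'd' }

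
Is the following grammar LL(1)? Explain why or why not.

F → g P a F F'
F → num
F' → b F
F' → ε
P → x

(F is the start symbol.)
No. Predict set conflict for F': { 'b' }

A grammar is LL(1) if for each non-terminal N with multiple productions, the predict sets of those productions are pairwise disjoint, where PREDICT(N → α) = (FIRST(α) \ {ε}) ∪ (FOLLOW(N) if α ⇒* ε).

Relevant sets:
  FOLLOW(F') = { $, 'b' }

For F:
  PREDICT(F → g P a F F') = { 'g' }
  PREDICT(F → num) = { 'num' }
For F':
  PREDICT(F' → b F) = { 'b' }
  PREDICT(F' → ε) = { $, 'b' }
P has a single production, so nothing to check there.

Conflict found: Predict set conflict for F': { 'b' }
The grammar is NOT LL(1).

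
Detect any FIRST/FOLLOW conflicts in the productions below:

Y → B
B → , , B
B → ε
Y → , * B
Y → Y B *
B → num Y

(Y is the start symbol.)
Yes. Y → ',' '*' B with FOLLOW(Y) on { ',' }; Y → Y B '*' with FOLLOW(Y) on { '*', ',', 'num' }; B → ',' ',' B with FOLLOW(B) on { ',' }; B → num Y with FOLLOW(B) on { 'num' }

A FIRST/FOLLOW conflict occurs when a non-terminal N has a nullable alternative N → β (β ⇒* ε) and another alternative N → α with FIRST(α) ∩ FOLLOW(N) ≠ ∅: on such a lookahead the parser cannot decide between expanding α and letting N vanish via β.

Nullable non-terminals: B, Y.
FIRST sets used below: FIRST(B) = { ',', 'num', ε }, FIRST(Y) = { '*', ',', 'num', ε }

B: nullable alternative(s) B → ε; FOLLOW(B) = { $, '*', ',', 'num' }
  B → , , B: FIRST \ {ε} = { ',' } — overlaps FOLLOW(B) on { ',' }: CONFLICT
  B → ε: FIRST \ {ε} = { } — this is the only nullable alternative, skip
  B → num Y: FIRST \ {ε} = { 'num' } — overlaps FOLLOW(B) on { 'num' }: CONFLICT

Y: nullable alternative(s) Y → B; FOLLOW(Y) = { $, '*', ',', 'num' }
  Y → B: FIRST \ {ε} = { ',', 'num' } — this is the only nullable alternative, skip
  Y → , * B: FIRST \ {ε} = { ',' } — overlaps FOLLOW(Y) on { ',' }: CONFLICT
  Y → Y B *: FIRST \ {ε} = { '*', ',', 'num' } — overlaps FOLLOW(Y) on { '*', ',', 'num' }: CONFLICT

So the grammar has 4 FIRST/FOLLOW conflicts (marked CONFLICT above).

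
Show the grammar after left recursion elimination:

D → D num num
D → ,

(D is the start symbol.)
D is directly left-recursive. The standard transformation for
  A → A α₁ | ... | A α_m | β₁ | ... | β_n
is
  A  → β₁ A' | ... | β_n A'
  A' → α₁ A' | ... | α_m A' | ε

D → , becomes D → , D'
D → D num num becomes D' → num num D'
Add D' → ε

Resulting grammar:
D → , D'
D' → num num D'
D' → ε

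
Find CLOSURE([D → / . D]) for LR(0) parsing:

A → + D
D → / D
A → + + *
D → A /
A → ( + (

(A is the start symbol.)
{ [A → . ( + (], [A → . + + *], [A → . + D], [D → . / D], [D → . A /], [D → / . D] }

To compute CLOSURE, for each item [A → α.Bβ] where B is a non-terminal, add [B → .γ] for all productions B → γ; repeat for the newly added items until nothing changes.

Start with: [D → / . D]
  [D → / . D] has the dot before D: add [D → . / D], [D → . A /]
  [D → . A /] has the dot before A: add [A → . + D], [A → . + + *], [A → . ( + (]
No further items can be added.

CLOSURE = { [A → . ( + (], [A → . + + *], [A → . + D], [D → . / D], [D → . A /], [D → / . D] }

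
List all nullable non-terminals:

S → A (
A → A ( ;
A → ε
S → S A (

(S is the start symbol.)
{ 'A' }

A non-terminal is nullable if it can derive ε (the empty string): either it has an ε-production, or it has a production whose right-hand side consists entirely of nullable non-terminals.

ε-productions: A → ε
So A is immediately nullable.
No further non-terminal can be added: every production for the remaining non-terminals contains a terminal or a non-nullable non-terminal.
Nullable = { 'A' }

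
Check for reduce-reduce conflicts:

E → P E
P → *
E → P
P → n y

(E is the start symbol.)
No reduce-reduce conflicts

A reduce-reduce conflict occurs when an LR(0) state has two complete items [A → α .] and [B → β .] — both call for a reduction, and with no lookahead the parser cannot choose between them.

Augment with E' → E and build the canonical LR(0) collection (I0 = CLOSURE({[E' → . E]}), then GOTO on every symbol after a dot until no new states appear). It has 7 states:
  I0: { [E → . P E], [E → . P], [E' → . E], [P → . *], [P → . n y] }  — shift
  I1: { [P → * .] }  — reduce
  I2: { [E' → E .] }  — accept
  I3: { [E → . P E], [E → . P], [E → P . E], [E → P .], [P → . *], [P → . n y] }  — shift, reduce
  I4: { [P → n . y] }  — shift
  I5: { [P → n y .] }  — reduce
  I6: { [E → P E .] }  — reduce

No state contains more than one complete item.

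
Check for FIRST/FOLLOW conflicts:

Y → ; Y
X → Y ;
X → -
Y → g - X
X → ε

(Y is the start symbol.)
A FIRST/FOLLOW conflict occurs when a non-terminal N has a nullable alternative N → β (β ⇒* ε) and another alternative N → α with FIRST(α) ∩ FOLLOW(N) ≠ ∅: on such a lookahead the parser cannot decide between expanding α and letting N vanish via β.

Nullable non-terminals: X.
FIRST sets used below: FIRST(Y) = { ';', 'g' }

X: nullable alternative(s) X → ε; FOLLOW(X) = { $, ';' }
  X → Y ;: FIRST \ {ε} = { ';', 'g' } — overlaps FOLLOW(X) on { ';' }: CONFLICT
  X → -: FIRST \ {ε} = { '-' } — disjoint from FOLLOW(X)
  X → ε: FIRST \ {ε} = { } — this is the only nullable alternative, skip

Y has no nullable alternative, so no FIRST/FOLLOW check is needed there.

So the grammar has 1 FIRST/FOLLOW conflict (marked CONFLICT above).

Answer: Yes. X → Y ';' with FOLLOW(X) on { ';' }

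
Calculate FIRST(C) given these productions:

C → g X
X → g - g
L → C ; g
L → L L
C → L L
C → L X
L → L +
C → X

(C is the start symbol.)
FIRST sets of the other non-terminals involved (by the same procedure, iterated to a fixed point):
  FIRST(L) = { 'g' }
  FIRST(X) = { 'g' }

From C → g X:
  - g is a terminal: add 'g' and stop
From C → L L:
  - L is a non-terminal: add FIRST(L) \ {ε} = { 'g' }
    L is not nullable, so stop
From C → L X:
  - L is a non-terminal: add FIRST(L) \ {ε} = { 'g' }
    L is not nullable, so stop
From C → X:
  - X is a non-terminal: add FIRST(X) \ {ε} = { 'g' }
    X is not nullable, so stop

Collecting: FIRST(C) = { 'g' }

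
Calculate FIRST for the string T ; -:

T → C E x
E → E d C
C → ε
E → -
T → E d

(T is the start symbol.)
FIRST sets of the non-terminals involved (from the grammar, by fixed-point iteration):
  FIRST(T) = { '-' }

To compute FIRST(T ; -), process the symbols left to right:
Symbol T is a non-terminal. Add FIRST(T) \ {ε} = { '-' }
T is not nullable (ε ∉ FIRST(T)), so stop here.
FIRST(T ; -) = { '-' }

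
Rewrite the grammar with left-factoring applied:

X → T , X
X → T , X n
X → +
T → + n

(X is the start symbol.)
Left-factoring transforms A → αβ₁ | αβ₂ into A → αA' and A' → β₁ | β₂
(α is the longest common prefix among the alternatives). Repeat until
no nonterminal has two alternatives with a common prefix.

Round 1: X has alternatives sharing prefix 'T , X'. Introduce X': X → T , X X'
  Add: X' → ε
  Add: X' → n

No remaining common prefixes — done.

Resulting grammar:
X → T , X X'
X' → ε
X' → n
X → +
T → + n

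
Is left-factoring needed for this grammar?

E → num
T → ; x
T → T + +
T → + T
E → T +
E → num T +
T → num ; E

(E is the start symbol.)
Left-factoring is needed when two productions for the same non-terminal
share a common prefix on the right-hand side.

Productions for E:
  E → num
  E → T +
  E → num T +
Productions for T:
  T → ; x
  T → T + +
  T → + T
  T → num ; E

Found common prefix 'num' in productions for E

Answer: Yes, E has productions with common prefix 'num'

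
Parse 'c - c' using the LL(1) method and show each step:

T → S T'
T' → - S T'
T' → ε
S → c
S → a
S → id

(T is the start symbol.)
Stack is shown with the top on the left.

Stack     Input    Action
-------------------------
T $       c - c $  output T → S T'
S T' $    c - c $  output S → c
c T' $    c - c $  match 'c'
T' $      - c $    output T' → - S T'
- S T' $  - c $    match '-'
S T' $    c $      output S → c
c T' $    c $      match 'c'
T' $      $        output T' → ε
$         $        accept

The string is accepted.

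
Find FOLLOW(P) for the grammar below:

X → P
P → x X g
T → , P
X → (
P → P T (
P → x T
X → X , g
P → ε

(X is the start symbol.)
In X → P: P is at the end, add FOLLOW(X)
In T → , P: P is at the end, add FOLLOW(T)
In P → P T (: P is followed by T '(', add FIRST(T '(') \ {ε} = { ',' }

The FOLLOW sets referred to above (computed the same way, to a fixed point):
  FOLLOW(X) = { $, ',', 'g' }
  FOLLOW(T) = { $, '(', ',', 'g' }

Taking the union: FOLLOW(P) = { $, '(', ',', 'g' }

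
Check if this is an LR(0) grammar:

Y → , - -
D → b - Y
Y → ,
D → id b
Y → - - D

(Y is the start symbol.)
No. Shift-reduce conflict between [Y → , .] and [Y → , . - -]

A grammar is LR(0) if no state in the canonical LR(0) collection has:
  - both a shift item (dot before a terminal) and a complete item (shift-reduce conflict), or
  - two or more complete items (reduce-reduce conflict; the accept item [Y' → Y .] counts as a complete item here).

Augment with Y' → Y and build the canonical LR(0) collection (I0 = CLOSURE({[Y' → . Y]}), then GOTO on every symbol after a dot until no new states appear). It has 13 states:
  I0: { [Y → . , - -], [Y → . ,], [Y → . - - D], [Y' → . Y] }  — shift
  I1: { [Y → , . - -], [Y → , .] }  — shift, reduce
  I2: { [Y → - . - D] }  — shift
  I3: { [Y' → Y .] }  — accept
  I4: { [D → . b - Y], [D → . id b], [Y → - - . D] }  — shift
  I5: { [Y → - - D .] }  — reduce
  I6: { [D → b . - Y] }  — shift
  I7: { [D → id . b] }  — shift
  I8: { [D → id b .] }  — reduce
  I9: { [D → b - . Y], [Y → . , - -], [Y → . ,], [Y → . - - D] }  — shift
  I10: { [D → b - Y .] }  — reduce
  I11: { [Y → , - . -] }  — shift
  I12: { [Y → , - - .] }  — reduce

Conflict in state I1:
  Shift-reduce conflict between [Y → , .] and [Y → , . - -]
So the grammar is NOT LR(0).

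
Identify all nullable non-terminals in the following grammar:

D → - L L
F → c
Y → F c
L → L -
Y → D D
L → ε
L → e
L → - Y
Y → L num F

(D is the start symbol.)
A non-terminal is nullable if it can derive ε (the empty string): either it has an ε-production, or it has a production whose right-hand side consists entirely of nullable non-terminals.

ε-productions: L → ε
So L is immediately nullable.
No further non-terminal can be added: every production for the remaining non-terminals contains a terminal or a non-nullable non-terminal.
Nullable = { 'L' }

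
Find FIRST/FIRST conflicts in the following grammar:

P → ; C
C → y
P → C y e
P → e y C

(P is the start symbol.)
A FIRST/FIRST conflict occurs when two productions N → α and N → β for the same non-terminal have FIRST(α) ∩ FIRST(β) ≠ ∅ (with ε ∈ FIRST of a nullable right-hand side, so two nullable alternatives also conflict).

FIRST sets of the non-terminals at (or reachable through a nullable prefix from) the front of some alternative:
  FIRST(C) = { 'y' }

Productions for P:
  P → ; C: FIRST = { ';' }
  P → C y e: FIRST = { 'y' }
  P → e y C: FIRST = { 'e' }
C has only one production, so no FIRST/FIRST conflict is possible there.

All alternatives of each non-terminal have pairwise disjoint FIRST sets.

Answer: No FIRST/FIRST conflicts.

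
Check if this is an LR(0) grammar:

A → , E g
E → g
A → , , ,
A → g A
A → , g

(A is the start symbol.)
No. Reduce-reduce conflict: [A → , g .] and [E → g .]

A grammar is LR(0) if no state in the canonical LR(0) collection has:
  - both a shift item (dot before a terminal) and a complete item (shift-reduce conflict), or
  - two or more complete items (reduce-reduce conflict; the accept item [A' → A .] counts as a complete item here).

Augment with A' → A and build the canonical LR(0) collection (I0 = CLOSURE({[A' → . A]}), then GOTO on every symbol after a dot until no new states appear). It has 10 states:
  I0: { [A → . , , ,], [A → . , E g], [A → . , g], [A → . g A], [A' → . A] }  — shift
  I1: { [A → , . , ,], [A → , . E g], [A → , . g], [E → . g] }  — shift
  I2: { [A' → A .] }  — accept
  I3: { [A → . , , ,], [A → . , E g], [A → . , g], [A → . g A], [A → g . A] }  — shift
  I4: { [A → g A .] }  — reduce
  I5: { [A → , , . ,] }  — shift
  I6: { [A → , E . g] }  — shift
  I7: { [A → , g .], [E → g .] }  — 2 reduces
  I8: { [A → , E g .] }  — reduce
  I9: { [A → , , , .] }  — reduce

Conflict in state I7:
  Reduce-reduce conflict: [A → , g .] and [E → g .]
So the grammar is NOT LR(0).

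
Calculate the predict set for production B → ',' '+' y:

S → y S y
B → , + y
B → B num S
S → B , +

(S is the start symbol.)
PREDICT(B → ',' '+' y) = (FIRST(RHS) \ {ε}) ∪ (FOLLOW(B) if ε ∈ FIRST(RHS), i.e. RHS ⇒* ε)
FIRST(',' '+' y) = { ',' }
ε ∉ FIRST(',' '+' y), so FOLLOW(B) is not added.
PREDICT(B → ',' '+' y) = { ',' }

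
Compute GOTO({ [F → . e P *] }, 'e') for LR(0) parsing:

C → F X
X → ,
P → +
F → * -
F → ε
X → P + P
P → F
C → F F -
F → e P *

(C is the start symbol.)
{ [F → . * -], [F → . e P *], [F → .], [F → e . P *], [P → . +], [P → . F] }

GOTO(I, 'e') = CLOSURE({ [A → αX.β] : [A → α.Xβ] ∈ I, X = 'e' })

Items with dot before 'e', with the dot advanced:
  [F → . e P *] → [F → e . P *]
Closure of the advanced items:
  [F → e . P *] has the dot before P: add [P → . +], [P → . F]
  [P → . F] has the dot before F: add [F → . * -], [F → .], [F → . e P *]

GOTO = { [F → . * -], [F → . e P *], [F → .], [F → e . P *], [P → . +], [P → . F] }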